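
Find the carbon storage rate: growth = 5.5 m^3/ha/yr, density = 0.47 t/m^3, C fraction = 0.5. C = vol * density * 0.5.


C = 5.5 * 0.47 * 0.5 = 1.2925 ≈ 1.29 t C/ha/yr

1.29 t C/ha/yr


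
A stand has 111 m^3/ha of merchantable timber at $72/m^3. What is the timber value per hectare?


Value = 111 * 72 = $7992/ha

$7992/ha


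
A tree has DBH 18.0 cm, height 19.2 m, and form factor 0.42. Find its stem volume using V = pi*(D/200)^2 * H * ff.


(D/200)^2 = (18.0/200)^2 = 0.09^2 = 0.0081
BA = 3.141593 * 0.0081 = 0.0254469 m^2
V = 0.0254469 * 19.2 * 0.42 = 0.205204 ≈ 0.205 m^3

0.205 m^3


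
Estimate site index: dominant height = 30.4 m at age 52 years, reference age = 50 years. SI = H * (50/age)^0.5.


50/52 = 0.961538
(0.961538)^0.5 = 0.980580
SI = 30.4 * 0.980580 = 29.8096 ≈ 29.8 m

29.8 m


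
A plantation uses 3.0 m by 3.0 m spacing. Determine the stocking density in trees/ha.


N = 10000 / 3.0^2 = 10000 / 9 = 1111.11 ≈ 1111 trees/ha

1111 trees/ha


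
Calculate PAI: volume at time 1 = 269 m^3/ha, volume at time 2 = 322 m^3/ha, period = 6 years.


PAI = (V2 - V1) / period = (322 - 269) / 6 = 53 / 6 = 8.8333 ≈ 8.83 m^3/ha/yr

8.83 m^3/ha/yr


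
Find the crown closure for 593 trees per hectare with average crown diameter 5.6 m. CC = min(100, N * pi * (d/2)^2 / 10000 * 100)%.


(d/2)^2 = (5.6/2)^2 = 2.8^2 = 7.84
Crown area = 3.141593 * 7.84 = 24.6301 m^2
N * area / 10000 * 100 = 593 * 24.6301 / 10000 * 100 = 146.056
CC = min(100, 146.056) = 100%

100%


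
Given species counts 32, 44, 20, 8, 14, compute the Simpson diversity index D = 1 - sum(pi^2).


Total N = 32 + 44 + 20 + 8 + 14 = 118
Per-species terms:
  p = 32/118 = 0.271186; p^2 = 0.271186^2 = 0.073542
  p = 44/118 = 0.372881; p^2 = 0.372881^2 = 0.139040
  p = 20/118 = 0.169492; p^2 = 0.169492^2 = 0.028728
  p = 8/118 = 0.067797; p^2 = 0.067797^2 = 0.004596
  p = 14/118 = 0.118644; p^2 = 0.118644^2 = 0.014076
sum(p^2) = 0.073542 + 0.139040 + 0.028728 + 0.004596 + 0.014076 = 0.259982
D = 1 - 0.259982 = 0.740018 ≈ 0.7400

0.7400


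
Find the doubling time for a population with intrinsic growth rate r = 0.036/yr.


td = ln(2) / 0.036 = 0.693147 / 0.036 = 19.2541 ≈ 19.3 years

19.3 years


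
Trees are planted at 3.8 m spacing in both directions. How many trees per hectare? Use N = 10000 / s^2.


N = 10000 / 3.8^2 = 10000 / 14.44 = 692.521 ≈ 693 trees/ha

693 trees/ha


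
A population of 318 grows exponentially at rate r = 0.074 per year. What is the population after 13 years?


r*t = 0.074 * 13 = 0.962
exp(0.962) = 2.61693
N = 318 * 2.61693 = 832.184 ≈ 832

832


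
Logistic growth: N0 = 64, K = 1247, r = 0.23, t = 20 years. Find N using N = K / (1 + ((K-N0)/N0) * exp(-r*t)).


(K - N0)/N0 = (1247 - 64)/64 = 1183/64 = 18.4844
r*t = 0.23 * 20 = 4.6; exp(-4.6) = 0.0100518
18.4844 * 0.0100518 = 0.185801
1 + 0.185801 = 1.18580
N = 1247 / 1.18580 = 1051.61 ≈ 1052

1052


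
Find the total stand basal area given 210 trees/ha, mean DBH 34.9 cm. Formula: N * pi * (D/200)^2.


(D/200)^2 = (34.9/200)^2 = 0.1745^2 = 0.03045025
Individual BA = 3.141593 * 0.03045025 = 0.0956623 m^2
Stand BA = 210 * 0.0956623 = 20.0891 ≈ 20.09 m^2/ha

20.09 m^2/ha


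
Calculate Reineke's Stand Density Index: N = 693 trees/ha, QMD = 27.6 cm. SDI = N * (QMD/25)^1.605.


QMD/25 = 27.6/25 = 1.104
(1.104)^1.605 = exp(1.605 * ln(1.104)) = exp(1.605 * 0.0989399) = exp(0.158799) = 1.17210
SDI = 693 * 1.17210 = 812.265 ≈ 812

812


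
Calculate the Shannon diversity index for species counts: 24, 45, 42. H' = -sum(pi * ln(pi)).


Total N = 24 + 45 + 42 = 111
Per-species terms:
  p = 24/111 = 0.216216; ln(p) = -1.531477; p*ln(p) = 0.216216 * (-1.531477) = -0.331130
  p = 45/111 = 0.405405; ln(p) = -0.902869; p*ln(p) = 0.405405 * (-0.902869) = -0.366028
  p = 42/111 = 0.378378; ln(p) = -0.971862; p*ln(p) = 0.378378 * (-0.971862) = -0.367731
sum(p*ln(p)) = (-0.331130) + (-0.366028) + (-0.367731) = -1.064889
H' = -(-1.064889) = 1.064889 ≈ 1.0649

1.0649


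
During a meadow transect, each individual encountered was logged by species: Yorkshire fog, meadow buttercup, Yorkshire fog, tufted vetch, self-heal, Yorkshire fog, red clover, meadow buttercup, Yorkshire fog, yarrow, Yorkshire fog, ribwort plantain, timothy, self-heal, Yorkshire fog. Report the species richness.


Total individuals logged = 15
Distinct species (count of individuals): Yorkshire fog (6), meadow buttercup (2), tufted vetch (1), self-heal (2), red clover (1), yarrow (1), ribwort plantain (1), timothy (1)
Species richness = number of distinct species = 8

8


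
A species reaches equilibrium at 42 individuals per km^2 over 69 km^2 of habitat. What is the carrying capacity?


K = 42 * 69 = 2898 individuals

2898 individuals


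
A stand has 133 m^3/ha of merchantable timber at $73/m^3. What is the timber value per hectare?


Value = 133 * 73 = $9709/ha

$9709/ha


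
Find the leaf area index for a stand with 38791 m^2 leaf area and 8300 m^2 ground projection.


LAI = 38791 / 8300 = 4.6736 ≈ 4.67

4.67


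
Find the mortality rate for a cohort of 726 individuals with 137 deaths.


Mortality rate = 137 / 726 = 0.188705 ≈ 0.1887

0.1887


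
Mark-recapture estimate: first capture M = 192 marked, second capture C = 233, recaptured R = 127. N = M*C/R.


N = M * C / R = 192 * 233 / 127 = 44736 / 127 = 352.25 ≈ 352

352 individuals


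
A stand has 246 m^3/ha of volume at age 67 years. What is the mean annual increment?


MAI = 246 / 67 = 3.6716 ≈ 3.67 m^3/ha/yr

3.67 m^3/ha/yr


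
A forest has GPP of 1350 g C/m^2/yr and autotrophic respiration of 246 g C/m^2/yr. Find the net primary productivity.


NPP = GPP - Ra = 1350 - 246 = 1104 g C/m^2/yr

1104 g C/m^2/yr


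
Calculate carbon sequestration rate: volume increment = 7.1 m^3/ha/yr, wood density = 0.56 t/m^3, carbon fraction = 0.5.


C = 7.1 * 0.56 * 0.5 = 1.988 ≈ 1.99 t C/ha/yr

1.99 t C/ha/yr


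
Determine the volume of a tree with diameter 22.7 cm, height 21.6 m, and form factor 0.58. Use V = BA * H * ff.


(D/200)^2 = (22.7/200)^2 = 0.1135^2 = 0.01288225
BA = 3.141593 * 0.01288225 = 0.0404708 m^2
V = 0.0404708 * 21.6 * 0.58 = 0.507018 ≈ 0.507 m^3

0.507 m^3


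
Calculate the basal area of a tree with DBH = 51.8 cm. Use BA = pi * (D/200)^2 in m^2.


D/200 = 51.8/200 = 0.259 m
(D/200)^2 = 0.259^2 = 0.067081
BA = 3.141593 * 0.067081 = 0.210741 ≈ 0.2107 m^2

0.2107 m^2


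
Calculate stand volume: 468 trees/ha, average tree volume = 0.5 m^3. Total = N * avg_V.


V_stand = 468 * 0.5 = 234.0 m^3/ha

234.0 m^3/ha


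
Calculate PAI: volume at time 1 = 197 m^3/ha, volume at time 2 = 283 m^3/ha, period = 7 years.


PAI = (V2 - V1) / period = (283 - 197) / 7 = 86 / 7 = 12.2857 ≈ 12.29 m^3/ha/yr

12.29 m^3/ha/yr


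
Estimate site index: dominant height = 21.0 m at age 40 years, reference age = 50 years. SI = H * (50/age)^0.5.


50/40 = 1.25000
(1.25000)^0.5 = 1.11803
SI = 21.0 * 1.11803 = 23.4786 ≈ 23.5 m

23.5 m


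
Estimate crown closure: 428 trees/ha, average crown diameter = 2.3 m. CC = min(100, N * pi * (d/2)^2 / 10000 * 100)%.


(d/2)^2 = (2.3/2)^2 = 1.15^2 = 1.3225
Crown area = 3.141593 * 1.3225 = 4.15476 m^2
N * area / 10000 * 100 = 428 * 4.15476 / 10000 * 100 = 17.7824
CC = min(100, 17.7824) = 17.7824 ≈ 17.8%

17.8%


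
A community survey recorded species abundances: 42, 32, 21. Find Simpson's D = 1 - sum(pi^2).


Total N = 42 + 32 + 21 = 95
Per-species terms:
  p = 42/95 = 0.442105; p^2 = 0.442105^2 = 0.195457
  p = 32/95 = 0.336842; p^2 = 0.336842^2 = 0.113463
  p = 21/95 = 0.221053; p^2 = 0.221053^2 = 0.048864
sum(p^2) = 0.195457 + 0.113463 + 0.048864 = 0.357784
D = 1 - 0.357784 = 0.642216 ≈ 0.6422

0.6422


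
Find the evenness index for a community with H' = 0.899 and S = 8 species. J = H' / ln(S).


ln(8) = 2.07944
J = H' / ln(S) = 0.899 / 2.07944 = 0.432328 ≈ 0.4323

0.4323


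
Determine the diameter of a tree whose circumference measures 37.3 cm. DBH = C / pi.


DBH = C / pi = 37.3 / 3.141593 = 11.8730 ≈ 11.87 cm

11.87 cm


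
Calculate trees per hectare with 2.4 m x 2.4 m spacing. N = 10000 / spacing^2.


N = 10000 / 2.4^2 = 10000 / 5.76 = 1736.11 ≈ 1736 trees/ha

1736 trees/ha


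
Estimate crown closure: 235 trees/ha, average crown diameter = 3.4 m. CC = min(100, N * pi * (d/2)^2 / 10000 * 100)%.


(d/2)^2 = (3.4/2)^2 = 1.7^2 = 2.89
Crown area = 3.141593 * 2.89 = 9.07920 m^2
N * area / 10000 * 100 = 235 * 9.07920 / 10000 * 100 = 21.3361
CC = min(100, 21.3361) = 21.3361 ≈ 21.3%

21.3%


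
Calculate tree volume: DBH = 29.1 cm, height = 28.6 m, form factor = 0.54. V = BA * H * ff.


(D/200)^2 = (29.1/200)^2 = 0.1455^2 = 0.02117025
BA = 3.141593 * 0.02117025 = 0.0665083 m^2
V = 0.0665083 * 28.6 * 0.54 = 1.02715 ≈ 1.027 m^3

1.027 m^3


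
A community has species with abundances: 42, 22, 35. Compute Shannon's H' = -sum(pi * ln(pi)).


Total N = 42 + 22 + 35 = 99
Per-species terms:
  p = 42/99 = 0.424242; ln(p) = -0.857451; p*ln(p) = 0.424242 * (-0.857451) = -0.363767
  p = 22/99 = 0.222222; ln(p) = -1.504078; p*ln(p) = 0.222222 * (-1.504078) = -0.334239
  p = 35/99 = 0.353535; ln(p) = -1.039773; p*ln(p) = 0.353535 * (-1.039773) = -0.367596
sum(p*ln(p)) = (-0.363767) + (-0.334239) + (-0.367596) = -1.065602
H' = -(-1.065602) = 1.065602 ≈ 1.0656

1.0656


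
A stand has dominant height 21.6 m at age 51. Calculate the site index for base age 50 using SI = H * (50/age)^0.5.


50/51 = 0.980392
(0.980392)^0.5 = 0.990147
SI = 21.6 * 0.990147 = 21.3872 ≈ 21.4 m

21.4 m


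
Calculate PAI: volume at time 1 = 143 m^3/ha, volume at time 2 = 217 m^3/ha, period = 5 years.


PAI = (V2 - V1) / period = (217 - 143) / 5 = 74 / 5 = 14.80 m^3/ha/yr

14.80 m^3/ha/yr


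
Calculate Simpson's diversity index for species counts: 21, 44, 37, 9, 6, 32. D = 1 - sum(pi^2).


Total N = 21 + 44 + 37 + 9 + 6 + 32 = 149
Per-species terms:
  p = 21/149 = 0.140940; p^2 = 0.140940^2 = 0.019864
  p = 44/149 = 0.295302; p^2 = 0.295302^2 = 0.087203
  p = 37/149 = 0.248322; p^2 = 0.248322^2 = 0.061664
  p = 9/149 = 0.060403; p^2 = 0.060403^2 = 0.003649
  p = 6/149 = 0.040268; p^2 = 0.040268^2 = 0.001622
  p = 32/149 = 0.214765; p^2 = 0.214765^2 = 0.046124
sum(p^2) = 0.019864 + 0.087203 + 0.061664 + 0.003649 + 0.001622 + 0.046124 = 0.220126
D = 1 - 0.220126 = 0.779874 ≈ 0.7799

0.7799


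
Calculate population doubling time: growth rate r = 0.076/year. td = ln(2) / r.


td = ln(2) / 0.076 = 0.693147 / 0.076 = 9.12036 ≈ 9.1 years

9.1 years


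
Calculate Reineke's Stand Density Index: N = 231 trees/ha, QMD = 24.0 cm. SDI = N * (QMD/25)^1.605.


QMD/25 = 24.0/25 = 0.96
(0.96)^1.605 = exp(1.605 * ln(0.96)) = exp(1.605 * (-0.0408220)) = exp(-0.0655193) = 0.936581
SDI = 231 * 0.936581 = 216.350 ≈ 216

216


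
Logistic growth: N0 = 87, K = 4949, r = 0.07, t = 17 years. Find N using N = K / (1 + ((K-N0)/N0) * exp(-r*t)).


(K - N0)/N0 = (4949 - 87)/87 = 4862/87 = 55.8851
r*t = 0.07 * 17 = 1.19; exp(-1.19) = 0.304221
55.8851 * 0.304221 = 17.0014
1 + 17.0014 = 18.0014
N = 4949 / 18.0014 = 274.923 ≈ 275

275


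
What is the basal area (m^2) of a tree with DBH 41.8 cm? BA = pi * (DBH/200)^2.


D/200 = 41.8/200 = 0.209 m
(D/200)^2 = 0.209^2 = 0.043681
BA = 3.141593 * 0.043681 = 0.137228 ≈ 0.1372 m^2

0.1372 m^2


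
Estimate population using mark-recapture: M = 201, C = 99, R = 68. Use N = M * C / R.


N = M * C / R = 201 * 99 / 68 = 19899 / 68 = 292.63 ≈ 293

293 individuals


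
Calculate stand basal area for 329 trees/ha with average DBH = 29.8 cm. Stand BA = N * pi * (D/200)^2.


(D/200)^2 = (29.8/200)^2 = 0.149^2 = 0.022201
Individual BA = 3.141593 * 0.022201 = 0.0697465 m^2
Stand BA = 329 * 0.0697465 = 22.9466 ≈ 22.95 m^2/ha

22.95 m^2/ha


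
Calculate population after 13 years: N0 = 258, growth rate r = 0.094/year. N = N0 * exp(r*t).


r*t = 0.094 * 13 = 1.222
exp(1.222) = 3.39397
N = 258 * 3.39397 = 875.644 ≈ 876

876


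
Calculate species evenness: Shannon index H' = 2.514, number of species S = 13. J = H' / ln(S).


ln(13) = 2.56495
J = H' / ln(S) = 2.514 / 2.56495 = 0.980136 ≈ 0.9801

0.9801


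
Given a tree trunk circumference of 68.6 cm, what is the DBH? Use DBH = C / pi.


DBH = C / pi = 68.6 / 3.141593 = 21.8361 ≈ 21.84 cm

21.84 cm


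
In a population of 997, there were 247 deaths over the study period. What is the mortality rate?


Mortality rate = 247 / 997 = 0.247743 ≈ 0.2477

0.2477


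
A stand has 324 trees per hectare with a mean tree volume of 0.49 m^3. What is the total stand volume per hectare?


V_stand = 324 * 0.49 = 158.76 ≈ 158.8 m^3/ha

158.8 m^3/ha


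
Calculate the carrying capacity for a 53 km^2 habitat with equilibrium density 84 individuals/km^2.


K = 84 * 53 = 4452 individuals

4452 individuals


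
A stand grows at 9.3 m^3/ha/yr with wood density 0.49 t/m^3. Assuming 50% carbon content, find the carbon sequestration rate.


C = 9.3 * 0.49 * 0.5 = 2.2785 ≈ 2.28 t C/ha/yr

2.28 t C/ha/yr


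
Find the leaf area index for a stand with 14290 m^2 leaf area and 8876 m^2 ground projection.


LAI = 14290 / 8876 = 1.6100 ≈ 1.61

1.61


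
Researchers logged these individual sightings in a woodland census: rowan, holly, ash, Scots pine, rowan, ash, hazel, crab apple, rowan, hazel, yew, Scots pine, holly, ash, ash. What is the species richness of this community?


Total individuals logged = 15
Distinct species (count of individuals): rowan (3), holly (2), ash (4), Scots pine (2), hazel (2), crab apple (1), yew (1)
Species richness = number of distinct species = 7

7


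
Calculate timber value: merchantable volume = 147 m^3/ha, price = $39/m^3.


Value = 147 * 39 = $5733/ha

$5733/ha


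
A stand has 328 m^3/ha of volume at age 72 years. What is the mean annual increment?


MAI = 328 / 72 = 4.5556 ≈ 4.56 m^3/ha/yr

4.56 m^3/ha/yr


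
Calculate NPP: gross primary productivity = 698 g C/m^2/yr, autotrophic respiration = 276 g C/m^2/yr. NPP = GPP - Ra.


NPP = GPP - Ra = 698 - 276 = 422 g C/m^2/yr

422 g C/m^2/yr


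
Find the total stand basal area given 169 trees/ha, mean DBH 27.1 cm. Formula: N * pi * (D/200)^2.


(D/200)^2 = (27.1/200)^2 = 0.1355^2 = 0.01836025
Individual BA = 3.141593 * 0.01836025 = 0.0576804 m^2
Stand BA = 169 * 0.0576804 = 9.74799 ≈ 9.75 m^2/ha

9.75 m^2/ha


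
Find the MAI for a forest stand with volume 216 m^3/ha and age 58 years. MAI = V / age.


MAI = 216 / 58 = 3.7241 ≈ 3.72 m^3/ha/yr

3.72 m^3/ha/yr


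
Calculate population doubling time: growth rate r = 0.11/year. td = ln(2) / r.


td = ln(2) / 0.11 = 0.693147 / 0.11 = 6.30134 ≈ 6.3 years

6.3 years


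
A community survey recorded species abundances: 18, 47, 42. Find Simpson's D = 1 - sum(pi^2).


Total N = 18 + 47 + 42 = 107
Per-species terms:
  p = 18/107 = 0.168224; p^2 = 0.168224^2 = 0.028299
  p = 47/107 = 0.439252; p^2 = 0.439252^2 = 0.192942
  p = 42/107 = 0.392523; p^2 = 0.392523^2 = 0.154074
sum(p^2) = 0.028299 + 0.192942 + 0.154074 = 0.375315
D = 1 - 0.375315 = 0.624685 ≈ 0.6247

0.6247


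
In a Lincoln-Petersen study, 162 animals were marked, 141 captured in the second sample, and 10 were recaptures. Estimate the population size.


N = M * C / R = 162 * 141 / 10 = 22842 / 10 = 2284.20 ≈ 2284

2284 individuals


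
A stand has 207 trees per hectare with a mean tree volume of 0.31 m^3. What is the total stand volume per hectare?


V_stand = 207 * 0.31 = 64.17 ≈ 64.2 m^3/ha

64.2 m^3/ha


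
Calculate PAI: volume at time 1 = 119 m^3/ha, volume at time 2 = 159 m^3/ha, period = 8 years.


PAI = (V2 - V1) / period = (159 - 119) / 8 = 40 / 8 = 5.00 m^3/ha/yr

5.00 m^3/ha/yr


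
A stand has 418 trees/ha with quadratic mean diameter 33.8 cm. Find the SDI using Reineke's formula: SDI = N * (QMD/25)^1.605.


QMD/25 = 33.8/25 = 1.352
(1.352)^1.605 = exp(1.605 * ln(1.352)) = exp(1.605 * 0.301585) = exp(0.484044) = 1.62262
SDI = 418 * 1.62262 = 678.255 ≈ 678

678


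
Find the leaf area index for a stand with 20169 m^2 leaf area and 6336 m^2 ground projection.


LAI = 20169 / 6336 = 3.1832 ≈ 3.18

3.18


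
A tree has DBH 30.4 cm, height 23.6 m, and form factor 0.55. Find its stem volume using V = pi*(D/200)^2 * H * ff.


(D/200)^2 = (30.4/200)^2 = 0.152^2 = 0.023104
BA = 3.141593 * 0.023104 = 0.0725834 m^2
V = 0.0725834 * 23.6 * 0.55 = 0.942133 ≈ 0.942 m^3

0.942 m^3


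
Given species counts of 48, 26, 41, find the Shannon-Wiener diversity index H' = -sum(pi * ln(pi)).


Total N = 48 + 26 + 41 = 115
Per-species terms:
  p = 48/115 = 0.417391; ln(p) = -0.873732; p*ln(p) = 0.417391 * (-0.873732) = -0.364688
  p = 26/115 = 0.226087; ln(p) = -1.486835; p*ln(p) = 0.226087 * (-1.486835) = -0.336154
  p = 41/115 = 0.356522; ln(p) = -1.031359; p*ln(p) = 0.356522 * (-1.031359) = -0.367702
sum(p*ln(p)) = (-0.364688) + (-0.336154) + (-0.367702) = -1.068544
H' = -(-1.068544) = 1.068544 ≈ 1.0685

1.0685


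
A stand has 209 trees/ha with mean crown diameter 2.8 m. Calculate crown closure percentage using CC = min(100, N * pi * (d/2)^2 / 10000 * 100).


(d/2)^2 = (2.8/2)^2 = 1.4^2 = 1.96
Crown area = 3.141593 * 1.96 = 6.15752 m^2
N * area / 10000 * 100 = 209 * 6.15752 / 10000 * 100 = 12.8692
CC = min(100, 12.8692) = 12.8692 ≈ 12.9%

12.9%


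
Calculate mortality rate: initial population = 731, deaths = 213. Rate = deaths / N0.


Mortality rate = 213 / 731 = 0.291382 ≈ 0.2914

0.2914


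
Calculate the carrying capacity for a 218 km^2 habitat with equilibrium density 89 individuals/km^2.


K = 89 * 218 = 19402 individuals

19402 individuals


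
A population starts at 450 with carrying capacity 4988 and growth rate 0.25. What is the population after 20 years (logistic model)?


(K - N0)/N0 = (4988 - 450)/450 = 4538/450 = 10.0844
r*t = 0.25 * 20 = 5; exp(-5) = 0.00673795
10.0844 * 0.00673795 = 0.0679482
1 + 0.0679482 = 1.06795
N = 4988 / 1.06795 = 4670.63 ≈ 4671

4671


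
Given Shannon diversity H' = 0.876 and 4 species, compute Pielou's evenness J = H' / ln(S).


ln(4) = 1.38629
J = H' / ln(S) = 0.876 / 1.38629 = 0.631902 ≈ 0.6319

0.6319


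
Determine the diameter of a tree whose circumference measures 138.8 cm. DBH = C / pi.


DBH = C / pi = 138.8 / 3.141593 = 44.1814 ≈ 44.18 cm

44.18 cm


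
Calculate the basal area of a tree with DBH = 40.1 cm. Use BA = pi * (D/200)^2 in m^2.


D/200 = 40.1/200 = 0.2005 m
(D/200)^2 = 0.2005^2 = 0.04020025
BA = 3.141593 * 0.04020025 = 0.126293 ≈ 0.1263 m^2

0.1263 m^2


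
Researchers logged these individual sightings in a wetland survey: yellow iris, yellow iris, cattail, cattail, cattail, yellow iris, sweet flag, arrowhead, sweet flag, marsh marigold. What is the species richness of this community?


Total individuals logged = 10
Distinct species (count of individuals): yellow iris (3), cattail (3), sweet flag (2), arrowhead (1), marsh marigold (1)
Species richness = number of distinct species = 5

5


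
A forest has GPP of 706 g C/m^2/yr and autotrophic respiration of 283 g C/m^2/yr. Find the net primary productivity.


NPP = GPP - Ra = 706 - 283 = 423 g C/m^2/yr

423 g C/m^2/yr


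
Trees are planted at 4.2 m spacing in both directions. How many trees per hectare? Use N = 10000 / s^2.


N = 10000 / 4.2^2 = 10000 / 17.64 = 566.893 ≈ 567 trees/ha

567 trees/ha


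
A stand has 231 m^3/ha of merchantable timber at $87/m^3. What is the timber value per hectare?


Value = 231 * 87 = $20097/ha

$20097/ha


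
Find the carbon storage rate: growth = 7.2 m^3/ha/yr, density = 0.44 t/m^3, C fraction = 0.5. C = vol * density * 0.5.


C = 7.2 * 0.44 * 0.5 = 1.584 ≈ 1.58 t C/ha/yr

1.58 t C/ha/yr


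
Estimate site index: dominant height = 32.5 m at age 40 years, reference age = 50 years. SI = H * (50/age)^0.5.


50/40 = 1.25000
(1.25000)^0.5 = 1.11803
SI = 32.5 * 1.11803 = 36.3360 ≈ 36.3 m

36.3 m


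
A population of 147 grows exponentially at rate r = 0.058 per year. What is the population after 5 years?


r*t = 0.058 * 5 = 0.29
exp(0.29) = 1.33643
N = 147 * 1.33643 = 196.455 ≈ 196

196


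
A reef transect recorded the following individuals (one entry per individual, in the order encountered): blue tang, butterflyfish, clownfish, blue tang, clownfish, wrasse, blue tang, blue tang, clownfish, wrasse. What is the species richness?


Total individuals logged = 10
Distinct species (count of individuals): blue tang (4), butterflyfish (1), clownfish (3), wrasse (2)
Species richness = number of distinct species = 4

4


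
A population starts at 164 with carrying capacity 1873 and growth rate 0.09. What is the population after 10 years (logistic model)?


(K - N0)/N0 = (1873 - 164)/164 = 1709/164 = 10.4207
r*t = 0.09 * 10 = 0.9; exp(-0.9) = 0.406570
10.4207 * 0.406570 = 4.23674
1 + 4.23674 = 5.23674
N = 1873 / 5.23674 = 357.665 ≈ 358

358


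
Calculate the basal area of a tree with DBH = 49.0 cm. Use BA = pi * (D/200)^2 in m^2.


D/200 = 49.0/200 = 0.245 m
(D/200)^2 = 0.245^2 = 0.060025
BA = 3.141593 * 0.060025 = 0.188574 ≈ 0.1886 m^2

0.1886 m^2


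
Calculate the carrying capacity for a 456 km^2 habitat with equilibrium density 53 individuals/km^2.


K = 53 * 456 = 24168 individuals

24168 individuals


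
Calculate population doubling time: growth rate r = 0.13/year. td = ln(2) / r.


td = ln(2) / 0.13 = 0.693147 / 0.13 = 5.33190 ≈ 5.3 years

5.3 years


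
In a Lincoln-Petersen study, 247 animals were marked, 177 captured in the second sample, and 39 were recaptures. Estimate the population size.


N = M * C / R = 247 * 177 / 39 = 43719 / 39 = 1121

1121 individuals


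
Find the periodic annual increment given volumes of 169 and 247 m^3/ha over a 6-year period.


PAI = (V2 - V1) / period = (247 - 169) / 6 = 78 / 6 = 13.00 m^3/ha/yr

13.00 m^3/ha/yr


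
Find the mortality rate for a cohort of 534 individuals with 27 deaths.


Mortality rate = 27 / 534 = 0.050562 ≈ 0.0506

0.0506


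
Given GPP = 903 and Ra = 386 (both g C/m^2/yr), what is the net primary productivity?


NPP = GPP - Ra = 903 - 386 = 517 g C/m^2/yr

517 g C/m^2/yr


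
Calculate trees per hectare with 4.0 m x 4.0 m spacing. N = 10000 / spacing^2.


N = 10000 / 4.0^2 = 10000 / 16 = 625.000 ≈ 625 trees/ha

625 trees/ha


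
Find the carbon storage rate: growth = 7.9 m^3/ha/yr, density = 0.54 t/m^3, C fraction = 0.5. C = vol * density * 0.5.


C = 7.9 * 0.54 * 0.5 = 2.133 ≈ 2.13 t C/ha/yr

2.13 t C/ha/yr


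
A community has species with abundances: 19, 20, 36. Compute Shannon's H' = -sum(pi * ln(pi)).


Total N = 19 + 20 + 36 = 75
Per-species terms:
  p = 19/75 = 0.253333; ln(p) = -1.373050; p*ln(p) = 0.253333 * (-1.373050) = -0.347839
  p = 20/75 = 0.266667; ln(p) = -1.321755; p*ln(p) = 0.266667 * (-1.321755) = -0.352468
  p = 36/75 = 0.480000; ln(p) = -0.733969; p*ln(p) = 0.480000 * (-0.733969) = -0.352305
sum(p*ln(p)) = (-0.347839) + (-0.352468) + (-0.352305) = -1.052612
H' = -(-1.052612) = 1.052612 ≈ 1.0526

1.0526


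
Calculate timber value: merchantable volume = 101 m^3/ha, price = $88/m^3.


Value = 101 * 88 = $8888/ha

$8888/ha


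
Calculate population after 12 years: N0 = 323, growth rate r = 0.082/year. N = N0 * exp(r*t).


r*t = 0.082 * 12 = 0.984
exp(0.984) = 2.67514
N = 323 * 2.67514 = 864.070 ≈ 864

864


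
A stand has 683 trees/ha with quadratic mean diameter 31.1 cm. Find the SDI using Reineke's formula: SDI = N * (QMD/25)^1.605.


QMD/25 = 31.1/25 = 1.244
(1.244)^1.605 = exp(1.605 * ln(1.244)) = exp(1.605 * 0.218332) = exp(0.350423) = 1.41967
SDI = 683 * 1.41967 = 969.635 ≈ 970

970


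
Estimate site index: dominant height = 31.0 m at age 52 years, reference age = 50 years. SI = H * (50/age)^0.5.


50/52 = 0.961538
(0.961538)^0.5 = 0.980580
SI = 31.0 * 0.980580 = 30.3980 ≈ 30.4 m

30.4 m


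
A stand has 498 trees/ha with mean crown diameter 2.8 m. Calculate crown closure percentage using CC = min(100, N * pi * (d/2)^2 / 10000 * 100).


(d/2)^2 = (2.8/2)^2 = 1.4^2 = 1.96
Crown area = 3.141593 * 1.96 = 6.15752 m^2
N * area / 10000 * 100 = 498 * 6.15752 / 10000 * 100 = 30.6644
CC = min(100, 30.6644) = 30.6644 ≈ 30.7%

30.7%


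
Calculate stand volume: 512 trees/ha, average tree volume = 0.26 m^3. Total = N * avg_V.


V_stand = 512 * 0.26 = 133.12 ≈ 133.1 m^3/ha

133.1 m^3/ha


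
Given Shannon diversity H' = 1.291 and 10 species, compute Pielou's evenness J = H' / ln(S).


ln(10) = 2.30259
J = H' / ln(S) = 1.291 / 2.30259 = 0.560673 ≈ 0.5607

0.5607


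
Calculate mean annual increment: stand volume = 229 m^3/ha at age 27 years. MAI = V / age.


MAI = 229 / 27 = 8.4815 ≈ 8.48 m^3/ha/yr

8.48 m^3/ha/yr


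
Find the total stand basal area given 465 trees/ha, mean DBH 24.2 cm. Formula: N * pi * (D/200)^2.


(D/200)^2 = (24.2/200)^2 = 0.121^2 = 0.014641
Individual BA = 3.141593 * 0.014641 = 0.0459961 m^2
Stand BA = 465 * 0.0459961 = 21.3882 ≈ 21.39 m^2/ha

21.39 m^2/ha


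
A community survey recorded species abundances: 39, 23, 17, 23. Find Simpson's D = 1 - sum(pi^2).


Total N = 39 + 23 + 17 + 23 = 102
Per-species terms:
  p = 39/102 = 0.382353; p^2 = 0.382353^2 = 0.146194
  p = 23/102 = 0.225490; p^2 = 0.225490^2 = 0.050846
  p = 17/102 = 0.166667; p^2 = 0.166667^2 = 0.027778
  p = 23/102 = 0.225490; p^2 = 0.225490^2 = 0.050846
sum(p^2) = 0.146194 + 0.050846 + 0.027778 + 0.050846 = 0.275664
D = 1 - 0.275664 = 0.724336 ≈ 0.7243

0.7243


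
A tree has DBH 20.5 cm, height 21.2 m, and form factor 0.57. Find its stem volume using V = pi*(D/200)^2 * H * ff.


(D/200)^2 = (20.5/200)^2 = 0.1025^2 = 0.01050625
BA = 3.141593 * 0.01050625 = 0.0330064 m^2
V = 0.0330064 * 21.2 * 0.57 = 0.398849 ≈ 0.399 m^3

0.399 m^3


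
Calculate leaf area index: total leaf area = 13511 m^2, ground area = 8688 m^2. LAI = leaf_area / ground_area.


LAI = 13511 / 8688 = 1.5551 ≈ 1.56

1.56


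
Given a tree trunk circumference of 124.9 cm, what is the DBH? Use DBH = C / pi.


DBH = C / pi = 124.9 / 3.141593 = 39.7569 ≈ 39.76 cm

39.76 cm


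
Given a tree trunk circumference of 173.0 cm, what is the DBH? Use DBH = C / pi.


DBH = C / pi = 173.0 / 3.141593 = 55.0676 ≈ 55.07 cm

55.07 cm


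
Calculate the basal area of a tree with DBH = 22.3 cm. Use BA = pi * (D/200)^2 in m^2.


D/200 = 22.3/200 = 0.1115 m
(D/200)^2 = 0.1115^2 = 0.01243225
BA = 3.141593 * 0.01243225 = 0.0390571 ≈ 0.0391 m^2

0.0391 m^2


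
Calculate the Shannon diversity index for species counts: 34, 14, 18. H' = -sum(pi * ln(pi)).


Total N = 34 + 14 + 18 = 66
Per-species terms:
  p = 34/66 = 0.515152; ln(p) = -0.663293; p*ln(p) = 0.515152 * (-0.663293) = -0.341697
  p = 14/66 = 0.212121; ln(p) = -1.550598; p*ln(p) = 0.212121 * (-1.550598) = -0.328914
  p = 18/66 = 0.272727; ln(p) = -1.299284; p*ln(p) = 0.272727 * (-1.299284) = -0.354350
sum(p*ln(p)) = (-0.341697) + (-0.328914) + (-0.354350) = -1.024961
H' = -(-1.024961) = 1.024961 ≈ 1.0250

1.0250


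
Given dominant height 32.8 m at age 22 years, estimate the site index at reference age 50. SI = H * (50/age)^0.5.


50/22 = 2.27273
(2.27273)^0.5 = 1.50756
SI = 32.8 * 1.50756 = 49.4480 ≈ 49.4 m

49.4 m


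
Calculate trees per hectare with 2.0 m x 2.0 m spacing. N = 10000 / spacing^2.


N = 10000 / 2.0^2 = 10000 / 4 = 2500.00 ≈ 2500 trees/ha

2500 trees/ha


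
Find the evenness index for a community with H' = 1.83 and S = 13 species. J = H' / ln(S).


ln(13) = 2.56495
J = H' / ln(S) = 1.83 / 2.56495 = 0.713464 ≈ 0.7135

0.7135


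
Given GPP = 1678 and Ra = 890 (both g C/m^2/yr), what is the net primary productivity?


NPP = GPP - Ra = 1678 - 890 = 788 g C/m^2/yr

788 g C/m^2/yr


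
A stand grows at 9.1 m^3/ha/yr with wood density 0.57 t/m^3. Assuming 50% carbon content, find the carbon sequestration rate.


C = 9.1 * 0.57 * 0.5 = 2.5935 ≈ 2.59 t C/ha/yr

2.59 t C/ha/yr


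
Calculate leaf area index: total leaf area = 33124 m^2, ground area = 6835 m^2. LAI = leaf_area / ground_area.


LAI = 33124 / 6835 = 4.8462 ≈ 4.85

4.85


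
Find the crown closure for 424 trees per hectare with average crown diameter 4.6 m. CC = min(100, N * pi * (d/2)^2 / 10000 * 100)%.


(d/2)^2 = (4.6/2)^2 = 2.3^2 = 5.29
Crown area = 3.141593 * 5.29 = 16.6190 m^2
N * area / 10000 * 100 = 424 * 16.6190 / 10000 * 100 = 70.4646
CC = min(100, 70.4646) = 70.4646 ≈ 70.5%

70.5%


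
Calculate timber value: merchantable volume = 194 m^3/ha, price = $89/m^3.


Value = 194 * 89 = $17266/ha

$17266/ha


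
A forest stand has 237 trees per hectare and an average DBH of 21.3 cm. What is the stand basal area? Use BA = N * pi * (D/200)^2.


(D/200)^2 = (21.3/200)^2 = 0.1065^2 = 0.01134225
Individual BA = 3.141593 * 0.01134225 = 0.0356327 m^2
Stand BA = 237 * 0.0356327 = 8.44495 ≈ 8.44 m^2/ha

8.44 m^2/ha


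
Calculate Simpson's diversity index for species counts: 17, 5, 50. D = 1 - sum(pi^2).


Total N = 17 + 5 + 50 = 72
Per-species terms:
  p = 17/72 = 0.236111; p^2 = 0.236111^2 = 0.055748
  p = 5/72 = 0.069444; p^2 = 0.069444^2 = 0.004822
  p = 50/72 = 0.694444; p^2 = 0.694444^2 = 0.482252
sum(p^2) = 0.055748 + 0.004822 + 0.482252 = 0.542822
D = 1 - 0.542822 = 0.457178 ≈ 0.4572

0.4572


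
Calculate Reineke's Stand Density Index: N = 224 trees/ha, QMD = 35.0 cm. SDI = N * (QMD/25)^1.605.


QMD/25 = 35.0/25 = 1.4
(1.4)^1.605 = exp(1.605 * ln(1.4)) = exp(1.605 * 0.336472) = exp(0.540038) = 1.71607
SDI = 224 * 1.71607 = 384.400 ≈ 384

384


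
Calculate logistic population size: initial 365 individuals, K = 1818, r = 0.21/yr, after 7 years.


(K - N0)/N0 = (1818 - 365)/365 = 1453/365 = 3.98082
r*t = 0.21 * 7 = 1.47; exp(-1.47) = 0.229925
3.98082 * 0.229925 = 0.915290
1 + 0.915290 = 1.91529
N = 1818 / 1.91529 = 949.204 ≈ 949

949


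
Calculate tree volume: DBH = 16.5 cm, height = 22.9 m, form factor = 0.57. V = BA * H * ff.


(D/200)^2 = (16.5/200)^2 = 0.0825^2 = 0.00680625
BA = 3.141593 * 0.00680625 = 0.0213825 m^2
V = 0.0213825 * 22.9 * 0.57 = 0.279106 ≈ 0.279 m^3

0.279 m^3


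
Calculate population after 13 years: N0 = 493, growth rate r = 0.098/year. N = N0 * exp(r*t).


r*t = 0.098 * 13 = 1.274
exp(1.274) = 3.57512
N = 493 * 3.57512 = 1762.53 ≈ 1763

1763


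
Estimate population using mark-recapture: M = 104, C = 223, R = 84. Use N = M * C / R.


N = M * C / R = 104 * 223 / 84 = 23192 / 84 = 276.10 ≈ 276

276 individuals


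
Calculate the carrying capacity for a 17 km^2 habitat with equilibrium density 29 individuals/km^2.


K = 29 * 17 = 493 individuals

493 individuals


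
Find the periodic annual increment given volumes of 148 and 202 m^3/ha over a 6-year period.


PAI = (V2 - V1) / period = (202 - 148) / 6 = 54 / 6 = 9.00 m^3/ha/yr

9.00 m^3/ha/yr


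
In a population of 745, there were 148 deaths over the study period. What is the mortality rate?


Mortality rate = 148 / 745 = 0.198658 ≈ 0.1987

0.1987


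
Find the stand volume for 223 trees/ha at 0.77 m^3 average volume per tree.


V_stand = 223 * 0.77 = 171.71 ≈ 171.7 m^3/ha

171.7 m^3/ha


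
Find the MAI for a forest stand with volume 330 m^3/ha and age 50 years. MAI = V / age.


MAI = 330 / 50 = 6.60 m^3/ha/yr

6.60 m^3/ha/yr


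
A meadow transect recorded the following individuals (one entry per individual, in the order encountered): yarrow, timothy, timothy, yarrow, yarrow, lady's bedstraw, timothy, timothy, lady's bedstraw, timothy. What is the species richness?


Total individuals logged = 10
Distinct species (count of individuals): yarrow (3), timothy (5), lady's bedstraw (2)
Species richness = number of distinct species = 3

3


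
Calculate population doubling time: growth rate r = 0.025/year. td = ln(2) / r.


td = ln(2) / 0.025 = 0.693147 / 0.025 = 27.7259 ≈ 27.7 years

27.7 years


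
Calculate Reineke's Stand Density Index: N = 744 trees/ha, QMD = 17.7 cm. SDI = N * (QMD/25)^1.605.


QMD/25 = 17.7/25 = 0.708
(0.708)^1.605 = exp(1.605 * ln(0.708)) = exp(1.605 * (-0.345311)) = exp(-0.554224) = 0.574518
SDI = 744 * 0.574518 = 427.441 ≈ 427

427


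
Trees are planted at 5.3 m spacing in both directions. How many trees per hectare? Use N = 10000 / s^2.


N = 10000 / 5.3^2 = 10000 / 28.09 = 355.999 ≈ 356 trees/ha

356 trees/ha


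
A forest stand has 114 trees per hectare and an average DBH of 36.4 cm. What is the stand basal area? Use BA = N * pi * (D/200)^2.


(D/200)^2 = (36.4/200)^2 = 0.182^2 = 0.033124
Individual BA = 3.141593 * 0.033124 = 0.104062 m^2
Stand BA = 114 * 0.104062 = 11.8631 ≈ 11.86 m^2/ha

11.86 m^2/ha


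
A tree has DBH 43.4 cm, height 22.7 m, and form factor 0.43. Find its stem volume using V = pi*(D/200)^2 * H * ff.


(D/200)^2 = (43.4/200)^2 = 0.217^2 = 0.047089
BA = 3.141593 * 0.047089 = 0.147934 m^2
V = 0.147934 * 22.7 * 0.43 = 1.44398 ≈ 1.444 m^3

1.444 m^3


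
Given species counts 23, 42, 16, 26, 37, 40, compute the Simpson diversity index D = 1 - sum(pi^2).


Total N = 23 + 42 + 16 + 26 + 37 + 40 = 184
Per-species terms:
  p = 23/184 = 0.125000; p^2 = 0.125000^2 = 0.015625
  p = 42/184 = 0.228261; p^2 = 0.228261^2 = 0.052103
  p = 16/184 = 0.086957; p^2 = 0.086957^2 = 0.007562
  p = 26/184 = 0.141304; p^2 = 0.141304^2 = 0.019967
  p = 37/184 = 0.201087; p^2 = 0.201087^2 = 0.040436
  p = 40/184 = 0.217391; p^2 = 0.217391^2 = 0.047259
sum(p^2) = 0.015625 + 0.052103 + 0.007562 + 0.019967 + 0.040436 + 0.047259 = 0.182952
D = 1 - 0.182952 = 0.817048 ≈ 0.8170

0.8170


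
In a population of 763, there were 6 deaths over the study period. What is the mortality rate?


Mortality rate = 6 / 763 = 0.007864 ≈ 0.0079

0.0079


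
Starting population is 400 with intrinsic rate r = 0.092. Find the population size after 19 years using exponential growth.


r*t = 0.092 * 19 = 1.748
exp(1.748) = 5.74310
N = 400 * 5.74310 = 2297.24 ≈ 2297

2297


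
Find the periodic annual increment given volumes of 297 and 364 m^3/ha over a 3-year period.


PAI = (V2 - V1) / period = (364 - 297) / 3 = 67 / 3 = 22.3333 ≈ 22.33 m^3/ha/yr

22.33 m^3/ha/yr


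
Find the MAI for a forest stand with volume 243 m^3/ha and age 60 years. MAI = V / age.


MAI = 243 / 60 = 4.05 m^3/ha/yr

4.05 m^3/ha/yr


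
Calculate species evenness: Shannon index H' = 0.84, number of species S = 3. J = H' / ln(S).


ln(3) = 1.09861
J = H' / ln(S) = 0.84 / 1.09861 = 0.764603 ≈ 0.7646

0.7646


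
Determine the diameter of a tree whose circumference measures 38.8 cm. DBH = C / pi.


DBH = C / pi = 38.8 / 3.141593 = 12.3504 ≈ 12.35 cm

12.35 cm


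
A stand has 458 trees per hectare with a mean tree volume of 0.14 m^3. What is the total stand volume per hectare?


V_stand = 458 * 0.14 = 64.12 ≈ 64.1 m^3/ha

64.1 m^3/ha


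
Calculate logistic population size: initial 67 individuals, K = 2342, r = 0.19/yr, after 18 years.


(K - N0)/N0 = (2342 - 67)/67 = 2275/67 = 33.9552
r*t = 0.19 * 18 = 3.42; exp(-3.42) = 0.0327124
33.9552 * 0.0327124 = 1.11076
1 + 1.11076 = 2.11076
N = 2342 / 2.11076 = 1109.55 ≈ 1110

1110


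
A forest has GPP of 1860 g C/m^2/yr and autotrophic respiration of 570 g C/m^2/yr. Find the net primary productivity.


NPP = GPP - Ra = 1860 - 570 = 1290 g C/m^2/yr

1290 g C/m^2/yr


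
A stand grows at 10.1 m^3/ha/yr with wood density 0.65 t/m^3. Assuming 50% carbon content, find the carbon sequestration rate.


C = 10.1 * 0.65 * 0.5 = 3.2825 ≈ 3.28 t C/ha/yr

3.28 t C/ha/yr


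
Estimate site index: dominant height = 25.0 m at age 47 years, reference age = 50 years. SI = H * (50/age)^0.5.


50/47 = 1.06383
(1.06383)^0.5 = 1.03142
SI = 25.0 * 1.03142 = 25.7855 ≈ 25.8 m

25.8 m


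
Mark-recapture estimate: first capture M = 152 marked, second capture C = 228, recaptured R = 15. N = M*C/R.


N = M * C / R = 152 * 228 / 15 = 34656 / 15 = 2310.40 ≈ 2310

2310 individuals


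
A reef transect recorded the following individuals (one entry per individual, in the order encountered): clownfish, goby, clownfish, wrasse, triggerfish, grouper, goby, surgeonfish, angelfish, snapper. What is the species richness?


Total individuals logged = 10
Distinct species (count of individuals): clownfish (2), goby (2), wrasse (1), triggerfish (1), grouper (1), surgeonfish (1), angelfish (1), snapper (1)
Species richness = number of distinct species = 8

8


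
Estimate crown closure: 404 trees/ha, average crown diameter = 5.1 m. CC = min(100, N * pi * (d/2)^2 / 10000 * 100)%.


(d/2)^2 = (5.1/2)^2 = 2.55^2 = 6.5025
Crown area = 3.141593 * 6.5025 = 20.4282 m^2
N * area / 10000 * 100 = 404 * 20.4282 / 10000 * 100 = 82.5299
CC = min(100, 82.5299) = 82.5299 ≈ 82.5%

82.5%


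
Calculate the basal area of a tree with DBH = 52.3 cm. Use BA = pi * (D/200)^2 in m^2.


D/200 = 52.3/200 = 0.2615 m
(D/200)^2 = 0.2615^2 = 0.06838225
BA = 3.141593 * 0.06838225 = 0.214829 ≈ 0.2148 m^2

0.2148 m^2


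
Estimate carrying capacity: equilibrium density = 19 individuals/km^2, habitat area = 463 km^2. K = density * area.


K = 19 * 463 = 8797 individuals

8797 individuals


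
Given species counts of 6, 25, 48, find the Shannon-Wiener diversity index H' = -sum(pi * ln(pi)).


Total N = 6 + 25 + 48 = 79
Per-species terms:
  p = 6/79 = 0.075949; ln(p) = -2.577693; p*ln(p) = 0.075949 * (-2.577693) = -0.195773
  p = 25/79 = 0.316456; ln(p) = -1.150571; p*ln(p) = 0.316456 * (-1.150571) = -0.364105
  p = 48/79 = 0.607595; ln(p) = -0.498247; p*ln(p) = 0.607595 * (-0.498247) = -0.302732
sum(p*ln(p)) = (-0.195773) + (-0.364105) + (-0.302732) = -0.862610
H' = -(-0.862610) = 0.862610 ≈ 0.8626

0.8626


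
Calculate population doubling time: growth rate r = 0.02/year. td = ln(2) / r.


td = ln(2) / 0.02 = 0.693147 / 0.02 = 34.6574 ≈ 34.7 years

34.7 years


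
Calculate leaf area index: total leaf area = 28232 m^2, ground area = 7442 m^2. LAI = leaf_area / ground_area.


LAI = 28232 / 7442 = 3.7936 ≈ 3.79

3.79


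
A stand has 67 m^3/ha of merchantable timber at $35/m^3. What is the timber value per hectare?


Value = 67 * 35 = $2345/ha

$2345/ha


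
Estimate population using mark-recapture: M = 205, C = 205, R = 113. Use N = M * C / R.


N = M * C / R = 205 * 205 / 113 = 42025 / 113 = 371.90 ≈ 372

372 individuals


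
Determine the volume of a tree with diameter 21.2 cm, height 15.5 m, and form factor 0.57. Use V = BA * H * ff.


(D/200)^2 = (21.2/200)^2 = 0.106^2 = 0.011236
BA = 3.141593 * 0.011236 = 0.0352989 m^2
V = 0.0352989 * 15.5 * 0.57 = 0.311866 ≈ 0.312 m^3

0.312 m^3


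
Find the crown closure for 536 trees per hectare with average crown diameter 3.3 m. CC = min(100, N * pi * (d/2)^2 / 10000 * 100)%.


(d/2)^2 = (3.3/2)^2 = 1.65^2 = 2.7225
Crown area = 3.141593 * 2.7225 = 8.55299 m^2
N * area / 10000 * 100 = 536 * 8.55299 / 10000 * 100 = 45.8440
CC = min(100, 45.8440) = 45.8440 ≈ 45.8%

45.8%


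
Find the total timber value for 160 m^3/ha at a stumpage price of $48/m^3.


Value = 160 * 48 = $7680/ha

$7680/ha


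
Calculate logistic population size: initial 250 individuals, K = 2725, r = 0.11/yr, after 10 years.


(K - N0)/N0 = (2725 - 250)/250 = 2475/250 = 9.90000
r*t = 0.11 * 10 = 1.1; exp(-1.1) = 0.332871
9.90000 * 0.332871 = 3.29542
1 + 3.29542 = 4.29542
N = 2725 / 4.29542 = 634.397 ≈ 634

634


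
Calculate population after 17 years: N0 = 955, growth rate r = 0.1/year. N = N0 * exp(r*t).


r*t = 0.1 * 17 = 1.7
exp(1.7) = 5.47395
N = 955 * 5.47395 = 5227.62 ≈ 5228

5228
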